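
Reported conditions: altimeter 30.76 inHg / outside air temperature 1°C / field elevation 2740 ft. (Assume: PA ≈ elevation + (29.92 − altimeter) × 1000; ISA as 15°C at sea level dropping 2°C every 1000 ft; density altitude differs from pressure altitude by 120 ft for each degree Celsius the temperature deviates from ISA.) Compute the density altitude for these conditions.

Pressure altitude = 2740 + (29.92 − 30.76) × 1000 = 2740 + (-840) = 1900 ft.
ISA temperature at 1900 ft = 15 − 2 × (1900/1000) = 11.2°C.
ISA deviation = 1 − 11.2 = -10.2°C.
Density altitude = 1900 + 120 × (-10.2) = 676 ft.

676 ft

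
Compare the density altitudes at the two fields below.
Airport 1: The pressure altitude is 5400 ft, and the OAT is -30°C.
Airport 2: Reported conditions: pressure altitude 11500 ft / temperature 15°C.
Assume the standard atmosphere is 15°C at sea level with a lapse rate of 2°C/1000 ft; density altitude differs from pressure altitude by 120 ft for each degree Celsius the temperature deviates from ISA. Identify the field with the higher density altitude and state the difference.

Airport 1: ISA temp = 4.2°C, deviation -34.2°C, DA = 5400 + 120 × (-34.2) = 1296 ft.
Airport 2: ISA temp = -8°C, deviation +23°C, DA = 11500 + 120 × 23 = 14260 ft.
Airport 2 is higher by 14260 − 1296 = 12964 ft.

Airport 2 by 12964 ft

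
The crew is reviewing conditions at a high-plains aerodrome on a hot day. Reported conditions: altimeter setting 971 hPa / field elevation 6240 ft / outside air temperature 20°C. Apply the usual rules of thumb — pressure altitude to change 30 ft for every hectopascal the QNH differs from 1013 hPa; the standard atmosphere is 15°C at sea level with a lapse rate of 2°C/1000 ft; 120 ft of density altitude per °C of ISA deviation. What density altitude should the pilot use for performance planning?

9900 ft

Pressure altitude = 6240 + (1013 − 971) × 30 = 6240 + (+1260) = 7500 ft.
ISA temperature at 7500 ft = 15 − 2 × (7500/1000) = 0°C.
ISA deviation = 20 − 0 = +20°C.
Density altitude = 7500 + 120 × (20) = 9900 ft.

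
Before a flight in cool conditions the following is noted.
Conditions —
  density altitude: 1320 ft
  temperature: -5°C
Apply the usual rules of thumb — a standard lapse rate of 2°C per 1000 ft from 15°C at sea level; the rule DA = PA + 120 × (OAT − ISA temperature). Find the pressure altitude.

DA = PA + 120 × (OAT − (15 − 2·PA/1000)) = PA + 120·OAT − 1800 + 0.24·PA = 1.24·PA + 120·OAT − 1800.
So 1.24·PA = 1320 − 120 × (-5) + 1800 = 3720.
PA = 3720 / 1.24 = 3000 ft.

3000 ft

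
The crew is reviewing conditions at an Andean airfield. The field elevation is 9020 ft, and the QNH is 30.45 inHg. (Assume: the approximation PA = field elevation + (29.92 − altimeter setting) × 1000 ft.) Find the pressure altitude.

Pressure correction = (29.92 − 30.45) × 1000 = -530 ft.
Pressure altitude = 9020 + (-530) = 8490 ft.

8490 ft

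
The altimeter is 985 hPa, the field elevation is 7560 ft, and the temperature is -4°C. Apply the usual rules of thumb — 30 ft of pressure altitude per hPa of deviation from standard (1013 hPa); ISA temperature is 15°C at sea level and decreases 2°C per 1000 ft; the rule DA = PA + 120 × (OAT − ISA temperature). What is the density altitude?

8136 ft

Pressure altitude = 7560 + (1013 − 985) × 30 = 7560 + (+840) = 8400 ft.
ISA temperature at 8400 ft = 15 − 2 × (8400/1000) = -1.8°C.
ISA deviation = -4 − (-1.8) = -2.2°C.
Density altitude = 8400 + 120 × (-2.2) = 8136 ft.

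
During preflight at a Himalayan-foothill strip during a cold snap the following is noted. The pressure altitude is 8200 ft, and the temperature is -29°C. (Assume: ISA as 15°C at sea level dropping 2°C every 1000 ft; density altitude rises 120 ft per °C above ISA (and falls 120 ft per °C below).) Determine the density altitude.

4888 ft

ISA temperature at 8200 ft = 15 − 2 × (8200/1000) = -1.4°C.
ISA deviation = -29 − (-1.4) = -27.6°C.
Density altitude = 8200 + 120 × (-27.6) = 8200 + (-3312) = 4888 ft.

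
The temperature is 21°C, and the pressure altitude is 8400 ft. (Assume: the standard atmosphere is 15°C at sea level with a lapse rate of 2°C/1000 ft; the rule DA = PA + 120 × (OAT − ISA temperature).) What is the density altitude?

ISA temperature at 8400 ft = 15 − 2 × (8400/1000) = -1.8°C.
ISA deviation = 21 − (-1.8) = +22.8°C.
Density altitude = 8400 + 120 × (22.8) = 8400 + (+2736) = 11136 ft.

11136 ft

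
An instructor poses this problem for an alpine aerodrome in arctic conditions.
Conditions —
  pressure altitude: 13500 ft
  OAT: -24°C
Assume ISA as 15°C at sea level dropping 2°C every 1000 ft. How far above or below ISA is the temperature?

ISA temperature at 13500 ft = 15 − 2 × (13500/1000) = -12°C.
Deviation = OAT − ISA = -24 − (-12) = -12°C.

ISA-12°C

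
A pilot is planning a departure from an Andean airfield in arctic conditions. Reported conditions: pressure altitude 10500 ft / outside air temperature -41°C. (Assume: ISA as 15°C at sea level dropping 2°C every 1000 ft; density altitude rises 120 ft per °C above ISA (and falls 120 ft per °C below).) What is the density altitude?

ISA temperature at 10500 ft = 15 − 2 × (10500/1000) = -6°C.
ISA deviation = -41 − (-6) = -35°C.
Density altitude = 10500 + 120 × (-35) = 10500 + (-4200) = 6300 ft.

6300 ft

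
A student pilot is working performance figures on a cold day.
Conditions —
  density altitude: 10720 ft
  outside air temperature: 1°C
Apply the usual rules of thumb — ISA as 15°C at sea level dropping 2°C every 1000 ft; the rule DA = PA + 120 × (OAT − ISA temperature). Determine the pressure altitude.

10000 ft

DA = PA + 120 × (OAT − (15 − 2·PA/1000)) = PA + 120·OAT − 1800 + 0.24·PA = 1.24·PA + 120·OAT − 1800.
So 1.24·PA = 10720 − 120 × 1 + 1800 = 12400.
PA = 12400 / 1.24 = 10000 ft.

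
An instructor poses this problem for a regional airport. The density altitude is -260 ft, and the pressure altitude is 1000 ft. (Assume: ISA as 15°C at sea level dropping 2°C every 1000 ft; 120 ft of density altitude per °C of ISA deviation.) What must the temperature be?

Density altitude − pressure altitude = -260 − 1000 = -1260 ft.
At 120 ft/°C that is an ISA deviation of -1260/120 = -10.5°C.
ISA temperature at 1000 ft = 15 − 2 × (1000/1000) = 13°C.
OAT = ISA + deviation = 13 + (-10.5) = 2.5°C.

2.5°C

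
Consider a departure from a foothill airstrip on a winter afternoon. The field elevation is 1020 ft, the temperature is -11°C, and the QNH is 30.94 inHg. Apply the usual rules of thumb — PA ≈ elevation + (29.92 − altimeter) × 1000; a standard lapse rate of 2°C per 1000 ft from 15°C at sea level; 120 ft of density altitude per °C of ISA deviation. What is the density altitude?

Pressure altitude = 1020 + (29.92 − 30.94) × 1000 = 1020 + (-1020) = 0 ft.
ISA temperature at 0 ft = 15 − 2 × (0/1000) = 15°C.
ISA deviation = -11 − 15 = -26°C.
Density altitude = 0 + 120 × (-26) = -3120 ft.

-3120 ft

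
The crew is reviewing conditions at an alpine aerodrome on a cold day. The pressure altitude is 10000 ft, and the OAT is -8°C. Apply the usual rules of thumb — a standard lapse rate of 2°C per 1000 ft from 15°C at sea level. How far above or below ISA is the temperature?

ISA-3°C

ISA temperature at 10000 ft = 15 − 2 × (10000/1000) = -5°C.
Deviation = OAT − ISA = -8 − (-5) = -3°C.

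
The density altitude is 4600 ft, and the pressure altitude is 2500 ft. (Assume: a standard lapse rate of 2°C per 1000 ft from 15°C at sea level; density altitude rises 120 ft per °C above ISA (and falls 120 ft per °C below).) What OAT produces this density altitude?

27.5°C

Density altitude − pressure altitude = 4600 − 2500 = +2100 ft.
At 120 ft/°C that is an ISA deviation of 2100/120 = +17.5°C.
ISA temperature at 2500 ft = 15 − 2 × (2500/1000) = 10°C.
OAT = ISA + deviation = 10 + (+17.5) = 27.5°C.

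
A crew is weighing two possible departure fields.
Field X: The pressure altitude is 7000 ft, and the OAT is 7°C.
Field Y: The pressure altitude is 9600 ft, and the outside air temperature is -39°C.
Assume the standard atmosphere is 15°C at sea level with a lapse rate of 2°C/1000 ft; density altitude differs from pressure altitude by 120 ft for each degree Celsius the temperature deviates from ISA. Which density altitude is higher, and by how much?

Field X: ISA temp = 1°C, deviation +6°C, DA = 7000 + 120 × 6 = 7720 ft.
Field Y: ISA temp = -4.2°C, deviation -34.8°C, DA = 9600 + 120 × (-34.8) = 5424 ft.
Field X is higher by 7720 − 5424 = 2296 ft.

Field X by 2296 ft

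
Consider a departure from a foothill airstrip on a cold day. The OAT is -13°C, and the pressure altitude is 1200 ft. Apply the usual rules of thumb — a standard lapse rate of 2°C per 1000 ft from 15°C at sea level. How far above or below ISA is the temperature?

ISA temperature at 1200 ft = 15 − 2 × (1200/1000) = 12.6°C.
Deviation = OAT − ISA = -13 − 12.6 = -25.6°C.

ISA-25.6°C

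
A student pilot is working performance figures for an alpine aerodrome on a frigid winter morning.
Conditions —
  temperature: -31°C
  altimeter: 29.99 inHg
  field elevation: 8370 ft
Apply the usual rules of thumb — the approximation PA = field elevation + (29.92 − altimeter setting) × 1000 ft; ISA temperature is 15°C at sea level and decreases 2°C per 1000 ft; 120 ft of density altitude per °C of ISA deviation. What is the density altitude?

4772 ft

Pressure altitude = 8370 + (29.92 − 29.99) × 1000 = 8370 + (-70) = 8300 ft.
ISA temperature at 8300 ft = 15 − 2 × (8300/1000) = -1.6°C.
ISA deviation = -31 − (-1.6) = -29.4°C.
Density altitude = 8300 + 120 × (-29.4) = 4772 ft.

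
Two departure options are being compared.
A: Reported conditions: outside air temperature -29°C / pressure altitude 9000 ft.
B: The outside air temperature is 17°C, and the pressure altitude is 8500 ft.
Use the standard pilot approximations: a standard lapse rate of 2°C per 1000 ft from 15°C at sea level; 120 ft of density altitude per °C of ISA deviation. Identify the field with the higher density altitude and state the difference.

B by 4900 ft

A: ISA temp = -3°C, deviation -26°C, DA = 9000 + 120 × (-26) = 5880 ft.
B: ISA temp = -2°C, deviation +19°C, DA = 8500 + 120 × 19 = 10780 ft.
B is higher by 10780 − 5880 = 4900 ft.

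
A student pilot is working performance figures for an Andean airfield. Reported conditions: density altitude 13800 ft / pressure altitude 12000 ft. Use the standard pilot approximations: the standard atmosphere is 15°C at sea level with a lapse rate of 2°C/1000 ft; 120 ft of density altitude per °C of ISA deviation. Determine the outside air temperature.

6°C

Density altitude − pressure altitude = 13800 − 12000 = +1800 ft.
At 120 ft/°C that is an ISA deviation of 1800/120 = +15°C.
ISA temperature at 12000 ft = 15 − 2 × (12000/1000) = -9°C.
OAT = ISA + deviation = -9 + (+15) = 6°C.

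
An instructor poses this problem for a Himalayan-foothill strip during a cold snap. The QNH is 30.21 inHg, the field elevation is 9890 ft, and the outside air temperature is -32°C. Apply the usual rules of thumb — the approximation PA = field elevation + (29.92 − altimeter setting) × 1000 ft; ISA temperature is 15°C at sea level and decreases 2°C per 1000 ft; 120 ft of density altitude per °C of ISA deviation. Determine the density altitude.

6264 ft

Pressure altitude = 9890 + (29.92 − 30.21) × 1000 = 9890 + (-290) = 9600 ft.
ISA temperature at 9600 ft = 15 − 2 × (9600/1000) = -4.2°C.
ISA deviation = -32 − (-4.2) = -27.8°C.
Density altitude = 9600 + 120 × (-27.8) = 6264 ft.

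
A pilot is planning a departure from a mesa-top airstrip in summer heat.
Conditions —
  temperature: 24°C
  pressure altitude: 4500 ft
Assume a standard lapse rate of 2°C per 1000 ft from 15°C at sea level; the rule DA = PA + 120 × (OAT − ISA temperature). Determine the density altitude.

ISA temperature at 4500 ft = 15 − 2 × (4500/1000) = 6°C.
ISA deviation = 24 − 6 = +18°C.
Density altitude = 4500 + 120 × (18) = 4500 + (+2160) = 6660 ft.

6660 ft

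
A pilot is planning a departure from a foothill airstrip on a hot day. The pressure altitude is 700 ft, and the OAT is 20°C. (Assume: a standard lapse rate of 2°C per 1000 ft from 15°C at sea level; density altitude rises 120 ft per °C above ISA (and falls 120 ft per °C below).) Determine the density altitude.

1468 ft

ISA temperature at 700 ft = 15 − 2 × (700/1000) = 13.6°C.
ISA deviation = 20 − 13.6 = +6.4°C.
Density altitude = 700 + 120 × (6.4) = 700 + (+768) = 1468 ft.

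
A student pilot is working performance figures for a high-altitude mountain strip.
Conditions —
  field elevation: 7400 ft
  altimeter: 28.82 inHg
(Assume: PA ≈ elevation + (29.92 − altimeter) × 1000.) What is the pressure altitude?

Pressure correction = (29.92 − 28.82) × 1000 = +1100 ft.
Pressure altitude = 7400 + (+1100) = 8500 ft.

8500 ft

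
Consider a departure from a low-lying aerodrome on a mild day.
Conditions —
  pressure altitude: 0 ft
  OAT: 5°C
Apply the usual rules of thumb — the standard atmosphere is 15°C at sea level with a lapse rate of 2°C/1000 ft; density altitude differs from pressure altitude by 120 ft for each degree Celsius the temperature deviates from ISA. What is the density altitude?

ISA temperature at 0 ft = 15 − 2 × (0/1000) = 15°C.
ISA deviation = 5 − 15 = -10°C.
Density altitude = 0 + 120 × (-10) = 0 + (-1200) = -1200 ft.

-1200 ft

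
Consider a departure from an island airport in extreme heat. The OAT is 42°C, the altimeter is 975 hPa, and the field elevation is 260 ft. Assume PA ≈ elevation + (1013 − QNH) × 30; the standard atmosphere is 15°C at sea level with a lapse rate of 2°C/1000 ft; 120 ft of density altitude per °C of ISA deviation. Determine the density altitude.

Pressure altitude = 260 + (1013 − 975) × 30 = 260 + (+1140) = 1400 ft.
ISA temperature at 1400 ft = 15 − 2 × (1400/1000) = 12.2°C.
ISA deviation = 42 − 12.2 = +29.8°C.
Density altitude = 1400 + 120 × (29.8) = 4976 ft.

4976 ft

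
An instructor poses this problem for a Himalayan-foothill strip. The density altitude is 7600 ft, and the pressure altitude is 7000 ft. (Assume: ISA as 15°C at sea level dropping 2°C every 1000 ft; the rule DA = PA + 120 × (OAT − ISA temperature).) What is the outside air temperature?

Density altitude − pressure altitude = 7600 − 7000 = +600 ft.
At 120 ft/°C that is an ISA deviation of 600/120 = +5°C.
ISA temperature at 7000 ft = 15 − 2 × (7000/1000) = 1°C.
OAT = ISA + deviation = 1 + (+5) = 6°C.

6°C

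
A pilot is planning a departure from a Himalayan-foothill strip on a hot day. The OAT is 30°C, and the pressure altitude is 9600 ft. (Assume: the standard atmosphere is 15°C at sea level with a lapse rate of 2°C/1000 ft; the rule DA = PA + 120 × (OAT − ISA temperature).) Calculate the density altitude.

13704 ft

ISA temperature at 9600 ft = 15 − 2 × (9600/1000) = -4.2°C.
ISA deviation = 30 − (-4.2) = +34.2°C.
Density altitude = 9600 + 120 × (34.2) = 9600 + (+4104) = 13704 ft.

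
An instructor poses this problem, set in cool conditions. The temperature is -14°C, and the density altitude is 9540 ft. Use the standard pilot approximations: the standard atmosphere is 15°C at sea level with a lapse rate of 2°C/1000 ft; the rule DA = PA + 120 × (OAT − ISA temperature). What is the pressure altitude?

10500 ft

DA = PA + 120 × (OAT − (15 − 2·PA/1000)) = PA + 120·OAT − 1800 + 0.24·PA = 1.24·PA + 120·OAT − 1800.
So 1.24·PA = 9540 − 120 × (-14) + 1800 = 13020.
PA = 13020 / 1.24 = 10500 ft.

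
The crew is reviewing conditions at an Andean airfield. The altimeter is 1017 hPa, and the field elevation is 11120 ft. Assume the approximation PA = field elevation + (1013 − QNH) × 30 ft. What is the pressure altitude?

11000 ft

Pressure correction = (1013 − 1017) × 30 = -120 ft.
Pressure altitude = 11120 + (-120) = 11000 ft.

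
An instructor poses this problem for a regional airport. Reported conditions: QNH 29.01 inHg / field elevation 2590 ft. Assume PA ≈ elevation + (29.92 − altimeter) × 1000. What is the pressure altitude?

3500 ft

Pressure correction = (29.92 − 29.01) × 1000 = +910 ft.
Pressure altitude = 2590 + (+910) = 3500 ft.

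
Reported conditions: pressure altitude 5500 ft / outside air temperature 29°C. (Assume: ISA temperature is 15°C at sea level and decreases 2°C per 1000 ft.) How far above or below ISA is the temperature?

ISA+25°C

ISA temperature at 5500 ft = 15 − 2 × (5500/1000) = 4°C.
Deviation = OAT − ISA = 29 − 4 = +25°C.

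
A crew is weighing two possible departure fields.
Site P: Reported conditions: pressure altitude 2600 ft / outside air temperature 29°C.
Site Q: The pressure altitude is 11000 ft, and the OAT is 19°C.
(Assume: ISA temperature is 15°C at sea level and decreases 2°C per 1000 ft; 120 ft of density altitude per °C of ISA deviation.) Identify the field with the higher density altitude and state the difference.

Site Q by 9216 ft

Site P: ISA temp = 9.8°C, deviation +19.2°C, DA = 2600 + 120 × 19.2 = 4904 ft.
Site Q: ISA temp = -7°C, deviation +26°C, DA = 11000 + 120 × 26 = 14120 ft.
Site Q is higher by 14120 − 4904 = 9216 ft.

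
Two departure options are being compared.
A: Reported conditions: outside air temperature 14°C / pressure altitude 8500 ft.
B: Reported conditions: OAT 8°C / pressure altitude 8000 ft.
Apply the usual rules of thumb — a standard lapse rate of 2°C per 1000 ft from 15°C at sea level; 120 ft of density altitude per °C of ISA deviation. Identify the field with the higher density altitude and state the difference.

A by 1340 ft

A: ISA temp = -2°C, deviation +16°C, DA = 8500 + 120 × 16 = 10420 ft.
B: ISA temp = -1°C, deviation +9°C, DA = 8000 + 120 × 9 = 9080 ft.
A is higher by 10420 − 9080 = 1340 ft.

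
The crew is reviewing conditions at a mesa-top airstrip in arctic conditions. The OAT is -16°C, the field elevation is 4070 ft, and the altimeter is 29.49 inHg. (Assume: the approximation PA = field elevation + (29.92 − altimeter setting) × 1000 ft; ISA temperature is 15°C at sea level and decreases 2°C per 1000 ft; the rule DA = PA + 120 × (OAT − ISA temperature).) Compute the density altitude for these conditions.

Pressure altitude = 4070 + (29.92 − 29.49) × 1000 = 4070 + (+430) = 4500 ft.
ISA temperature at 4500 ft = 15 − 2 × (4500/1000) = 6°C.
ISA deviation = -16 − 6 = -22°C.
Density altitude = 4500 + 120 × (-22) = 1860 ft.

1860 ft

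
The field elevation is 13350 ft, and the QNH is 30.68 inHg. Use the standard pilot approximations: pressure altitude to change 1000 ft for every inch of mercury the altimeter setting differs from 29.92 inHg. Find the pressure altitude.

Pressure correction = (29.92 − 30.68) × 1000 = -760 ft.
Pressure altitude = 13350 + (-760) = 12590 ft.

12590 ft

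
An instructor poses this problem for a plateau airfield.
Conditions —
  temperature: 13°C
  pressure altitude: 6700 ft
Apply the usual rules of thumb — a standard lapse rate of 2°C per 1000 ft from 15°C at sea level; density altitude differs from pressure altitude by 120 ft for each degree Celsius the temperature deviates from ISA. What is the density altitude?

8068 ft

ISA temperature at 6700 ft = 15 − 2 × (6700/1000) = 1.6°C.
ISA deviation = 13 − 1.6 = +11.4°C.
Density altitude = 6700 + 120 × (11.4) = 6700 + (+1368) = 8068 ft.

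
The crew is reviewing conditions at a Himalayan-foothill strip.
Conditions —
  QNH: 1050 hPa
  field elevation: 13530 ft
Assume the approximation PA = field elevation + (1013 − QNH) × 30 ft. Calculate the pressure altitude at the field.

12420 ft

Pressure correction = (1013 − 1050) × 30 = -1110 ft.
Pressure altitude = 13530 + (-1110) = 12420 ft.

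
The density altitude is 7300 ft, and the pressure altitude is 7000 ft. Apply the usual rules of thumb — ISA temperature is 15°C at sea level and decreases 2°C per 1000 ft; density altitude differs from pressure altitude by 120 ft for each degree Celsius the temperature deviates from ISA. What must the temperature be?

Density altitude − pressure altitude = 7300 − 7000 = +300 ft.
At 120 ft/°C that is an ISA deviation of 300/120 = +2.5°C.
ISA temperature at 7000 ft = 15 − 2 × (7000/1000) = 1°C.
OAT = ISA + deviation = 1 + (+2.5) = 3.5°C.

3.5°C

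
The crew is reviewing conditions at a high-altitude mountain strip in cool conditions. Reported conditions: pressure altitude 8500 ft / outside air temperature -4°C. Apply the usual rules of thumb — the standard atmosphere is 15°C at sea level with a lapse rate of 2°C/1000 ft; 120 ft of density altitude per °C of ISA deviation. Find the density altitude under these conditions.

ISA temperature at 8500 ft = 15 − 2 × (8500/1000) = -2°C.
ISA deviation = -4 − (-2) = -2°C.
Density altitude = 8500 + 120 × (-2) = 8500 + (-240) = 8260 ft.

8260 ft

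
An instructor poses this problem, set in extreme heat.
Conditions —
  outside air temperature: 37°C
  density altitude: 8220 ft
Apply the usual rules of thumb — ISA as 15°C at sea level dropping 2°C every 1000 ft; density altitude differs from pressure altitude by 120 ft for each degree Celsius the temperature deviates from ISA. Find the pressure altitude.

4500 ft

DA = PA + 120 × (OAT − (15 − 2·PA/1000)) = PA + 120·OAT − 1800 + 0.24·PA = 1.24·PA + 120·OAT − 1800.
So 1.24·PA = 8220 − 120 × 37 + 1800 = 5580.
PA = 5580 / 1.24 = 4500 ft.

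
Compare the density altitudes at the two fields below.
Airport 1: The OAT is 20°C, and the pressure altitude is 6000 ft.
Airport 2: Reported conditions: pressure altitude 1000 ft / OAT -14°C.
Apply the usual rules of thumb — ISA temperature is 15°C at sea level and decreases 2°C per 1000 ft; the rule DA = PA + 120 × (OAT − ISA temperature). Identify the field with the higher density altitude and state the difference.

Airport 1 by 10280 ft

Airport 1: ISA temp = 3°C, deviation +17°C, DA = 6000 + 120 × 17 = 8040 ft.
Airport 2: ISA temp = 13°C, deviation -27°C, DA = 1000 + 120 × (-27) = -2240 ft.
Airport 1 is higher by 8040 − (-2240) = 10280 ft.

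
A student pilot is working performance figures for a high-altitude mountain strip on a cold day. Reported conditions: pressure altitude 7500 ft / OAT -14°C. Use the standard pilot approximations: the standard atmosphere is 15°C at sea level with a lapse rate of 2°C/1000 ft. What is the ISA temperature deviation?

ISA temperature at 7500 ft = 15 − 2 × (7500/1000) = 0°C.
Deviation = OAT − ISA = -14 − 0 = -14°C.

ISA-14°C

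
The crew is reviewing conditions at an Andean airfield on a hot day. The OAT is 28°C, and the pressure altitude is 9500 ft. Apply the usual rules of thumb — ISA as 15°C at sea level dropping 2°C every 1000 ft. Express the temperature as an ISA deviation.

ISA+32°C

ISA temperature at 9500 ft = 15 − 2 × (9500/1000) = -4°C.
Deviation = OAT − ISA = 28 − (-4) = +32°C.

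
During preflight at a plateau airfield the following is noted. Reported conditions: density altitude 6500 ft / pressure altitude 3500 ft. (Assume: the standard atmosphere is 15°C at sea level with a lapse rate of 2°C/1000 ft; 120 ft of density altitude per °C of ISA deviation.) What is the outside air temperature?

33°C

Density altitude − pressure altitude = 6500 − 3500 = +3000 ft.
At 120 ft/°C that is an ISA deviation of 3000/120 = +25°C.
ISA temperature at 3500 ft = 15 − 2 × (3500/1000) = 8°C.
OAT = ISA + deviation = 8 + (+25) = 33°C.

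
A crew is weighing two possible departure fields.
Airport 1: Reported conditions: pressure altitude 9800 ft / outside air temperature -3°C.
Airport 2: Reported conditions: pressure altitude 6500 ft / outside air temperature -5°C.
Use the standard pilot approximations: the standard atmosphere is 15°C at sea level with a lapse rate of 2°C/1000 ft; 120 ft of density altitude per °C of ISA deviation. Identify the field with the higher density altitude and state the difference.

Airport 1 by 4332 ft

Airport 1: ISA temp = -4.6°C, deviation +1.6°C, DA = 9800 + 120 × 1.6 = 9992 ft.
Airport 2: ISA temp = 2°C, deviation -7°C, DA = 6500 + 120 × (-7) = 5660 ft.
Airport 1 is higher by 9992 − 5660 = 4332 ft.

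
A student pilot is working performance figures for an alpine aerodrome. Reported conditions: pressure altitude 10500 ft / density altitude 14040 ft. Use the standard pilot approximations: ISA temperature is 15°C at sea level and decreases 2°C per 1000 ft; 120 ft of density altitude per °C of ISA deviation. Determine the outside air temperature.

23.5°C

Density altitude − pressure altitude = 14040 − 10500 = +3540 ft.
At 120 ft/°C that is an ISA deviation of 3540/120 = +29.5°C.
ISA temperature at 10500 ft = 15 − 2 × (10500/1000) = -6°C.
OAT = ISA + deviation = -6 + (+29.5) = 23.5°C.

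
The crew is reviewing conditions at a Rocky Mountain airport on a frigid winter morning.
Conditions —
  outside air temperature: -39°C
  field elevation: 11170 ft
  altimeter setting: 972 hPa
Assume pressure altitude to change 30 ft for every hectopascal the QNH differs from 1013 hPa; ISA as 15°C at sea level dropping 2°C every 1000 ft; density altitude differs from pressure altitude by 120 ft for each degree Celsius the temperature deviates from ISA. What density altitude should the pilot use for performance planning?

Pressure altitude = 11170 + (1013 − 972) × 30 = 11170 + (+1230) = 12400 ft.
ISA temperature at 12400 ft = 15 − 2 × (12400/1000) = -9.8°C.
ISA deviation = -39 − (-9.8) = -29.2°C.
Density altitude = 12400 + 120 × (-29.2) = 8896 ft.

8896 ft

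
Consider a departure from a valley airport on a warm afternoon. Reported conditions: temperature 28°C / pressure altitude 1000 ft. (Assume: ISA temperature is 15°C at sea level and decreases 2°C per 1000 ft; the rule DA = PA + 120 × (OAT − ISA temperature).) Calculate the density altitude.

2800 ft

ISA temperature at 1000 ft = 15 − 2 × (1000/1000) = 13°C.
ISA deviation = 28 − 13 = +15°C.
Density altitude = 1000 + 120 × (15) = 1000 + (+1800) = 2800 ft.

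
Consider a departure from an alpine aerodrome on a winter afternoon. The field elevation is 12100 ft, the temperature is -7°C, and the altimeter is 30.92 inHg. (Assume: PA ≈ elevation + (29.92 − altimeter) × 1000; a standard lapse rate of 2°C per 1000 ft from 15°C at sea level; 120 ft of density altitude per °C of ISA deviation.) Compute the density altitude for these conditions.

11124 ft

Pressure altitude = 12100 + (29.92 − 30.92) × 1000 = 12100 + (-1000) = 11100 ft.
ISA temperature at 11100 ft = 15 − 2 × (11100/1000) = -7.2°C.
ISA deviation = -7 − (-7.2) = +0.2°C.
Density altitude = 11100 + 120 × (0.2) = 11124 ft.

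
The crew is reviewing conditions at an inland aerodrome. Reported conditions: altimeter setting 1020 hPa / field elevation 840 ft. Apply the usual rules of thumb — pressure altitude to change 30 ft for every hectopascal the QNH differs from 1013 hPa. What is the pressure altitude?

630 ft

Pressure correction = (1013 − 1020) × 30 = -210 ft.
Pressure altitude = 840 + (-210) = 630 ft.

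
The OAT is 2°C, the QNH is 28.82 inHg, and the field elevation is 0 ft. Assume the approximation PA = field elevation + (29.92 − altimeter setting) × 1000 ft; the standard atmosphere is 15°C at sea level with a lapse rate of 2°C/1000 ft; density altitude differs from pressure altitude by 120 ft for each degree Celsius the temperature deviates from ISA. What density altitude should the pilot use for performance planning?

-196 ft

Pressure altitude = 0 + (29.92 − 28.82) × 1000 = 0 + (+1100) = 1100 ft.
ISA temperature at 1100 ft = 15 − 2 × (1100/1000) = 12.8°C.
ISA deviation = 2 − 12.8 = -10.8°C.
Density altitude = 1100 + 120 × (-10.8) = -196 ft.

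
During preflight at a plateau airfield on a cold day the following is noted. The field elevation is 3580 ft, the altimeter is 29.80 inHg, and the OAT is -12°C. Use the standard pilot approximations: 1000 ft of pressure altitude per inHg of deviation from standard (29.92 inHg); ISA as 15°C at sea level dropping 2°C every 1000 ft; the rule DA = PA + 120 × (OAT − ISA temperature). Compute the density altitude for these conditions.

1348 ft

Pressure altitude = 3580 + (29.92 − 29.80) × 1000 = 3580 + (+120) = 3700 ft.
ISA temperature at 3700 ft = 15 − 2 × (3700/1000) = 7.6°C.
ISA deviation = -12 − 7.6 = -19.6°C.
Density altitude = 3700 + 120 × (-19.6) = 1348 ft.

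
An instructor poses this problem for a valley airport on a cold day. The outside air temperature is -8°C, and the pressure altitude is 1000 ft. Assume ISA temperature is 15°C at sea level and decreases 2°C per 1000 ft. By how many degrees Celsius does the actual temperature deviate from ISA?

ISA-21°C

ISA temperature at 1000 ft = 15 − 2 × (1000/1000) = 13°C.
Deviation = OAT − ISA = -8 − 13 = -21°C.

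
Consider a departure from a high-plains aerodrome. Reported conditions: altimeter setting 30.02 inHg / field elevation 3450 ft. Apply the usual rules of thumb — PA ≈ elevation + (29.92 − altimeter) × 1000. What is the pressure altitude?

3350 ft

Pressure correction = (29.92 − 30.02) × 1000 = -100 ft.
Pressure altitude = 3450 + (-100) = 3350 ft.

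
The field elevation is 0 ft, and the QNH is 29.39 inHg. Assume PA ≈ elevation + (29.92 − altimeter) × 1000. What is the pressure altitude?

Pressure correction = (29.92 − 29.39) × 1000 = +530 ft.
Pressure altitude = 0 + (+530) = 530 ft.

530 ft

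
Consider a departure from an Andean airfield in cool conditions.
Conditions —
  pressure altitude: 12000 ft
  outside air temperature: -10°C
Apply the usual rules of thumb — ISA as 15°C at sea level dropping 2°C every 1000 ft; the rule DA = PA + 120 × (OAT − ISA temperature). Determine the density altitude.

ISA temperature at 12000 ft = 15 − 2 × (12000/1000) = -9°C.
ISA deviation = -10 − (-9) = -1°C.
Density altitude = 12000 + 120 × (-1) = 12000 + (-120) = 11880 ft.

11880 ft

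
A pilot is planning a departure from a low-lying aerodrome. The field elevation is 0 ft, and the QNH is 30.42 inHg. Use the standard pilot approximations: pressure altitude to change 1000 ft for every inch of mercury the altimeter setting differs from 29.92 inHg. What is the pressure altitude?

-500 ft

Pressure correction = (29.92 − 30.42) × 1000 = -500 ft.
Pressure altitude = 0 + (-500) = -500 ft.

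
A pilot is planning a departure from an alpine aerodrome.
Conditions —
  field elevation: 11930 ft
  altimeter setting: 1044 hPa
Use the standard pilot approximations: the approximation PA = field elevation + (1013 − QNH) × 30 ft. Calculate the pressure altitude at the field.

Pressure correction = (1013 − 1044) × 30 = -930 ft.
Pressure altitude = 11930 + (-930) = 11000 ft.

11000 ft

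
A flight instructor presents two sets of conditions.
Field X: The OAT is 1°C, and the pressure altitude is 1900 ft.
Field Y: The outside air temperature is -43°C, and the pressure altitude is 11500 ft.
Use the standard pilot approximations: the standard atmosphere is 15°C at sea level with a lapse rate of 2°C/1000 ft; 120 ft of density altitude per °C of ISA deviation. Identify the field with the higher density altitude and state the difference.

Field X: ISA temp = 11.2°C, deviation -10.2°C, DA = 1900 + 120 × (-10.2) = 676 ft.
Field Y: ISA temp = -8°C, deviation -35°C, DA = 11500 + 120 × (-35) = 7300 ft.
Field Y is higher by 7300 − 676 = 6624 ft.

Field Y by 6624 ft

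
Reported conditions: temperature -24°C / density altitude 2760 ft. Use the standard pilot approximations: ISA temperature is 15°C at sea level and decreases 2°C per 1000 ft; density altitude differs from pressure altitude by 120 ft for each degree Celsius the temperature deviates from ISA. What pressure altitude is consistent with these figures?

6000 ft

DA = PA + 120 × (OAT − (15 − 2·PA/1000)) = PA + 120·OAT − 1800 + 0.24·PA = 1.24·PA + 120·OAT − 1800.
So 1.24·PA = 2760 − 120 × (-24) + 1800 = 7440.
PA = 7440 / 1.24 = 6000 ft.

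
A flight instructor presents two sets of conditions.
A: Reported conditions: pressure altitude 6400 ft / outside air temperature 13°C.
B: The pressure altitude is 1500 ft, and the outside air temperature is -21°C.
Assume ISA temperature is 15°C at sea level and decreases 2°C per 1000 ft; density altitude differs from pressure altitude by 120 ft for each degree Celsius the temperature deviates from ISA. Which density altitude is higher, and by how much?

A by 10156 ft

A: ISA temp = 2.2°C, deviation +10.8°C, DA = 6400 + 120 × 10.8 = 7696 ft.
B: ISA temp = 12°C, deviation -33°C, DA = 1500 + 120 × (-33) = -2460 ft.
A is higher by 7696 − (-2460) = 10156 ft.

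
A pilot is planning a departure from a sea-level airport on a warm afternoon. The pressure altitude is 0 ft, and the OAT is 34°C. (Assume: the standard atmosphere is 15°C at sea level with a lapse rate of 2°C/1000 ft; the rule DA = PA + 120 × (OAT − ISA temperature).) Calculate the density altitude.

ISA temperature at 0 ft = 15 − 2 × (0/1000) = 15°C.
ISA deviation = 34 − 15 = +19°C.
Density altitude = 0 + 120 × (19) = 0 + (+2280) = 2280 ft.

2280 ft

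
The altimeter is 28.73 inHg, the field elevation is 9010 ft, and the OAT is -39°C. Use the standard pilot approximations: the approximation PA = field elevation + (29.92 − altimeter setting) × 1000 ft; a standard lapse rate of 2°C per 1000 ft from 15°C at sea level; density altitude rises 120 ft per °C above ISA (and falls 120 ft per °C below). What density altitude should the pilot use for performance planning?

6168 ft

Pressure altitude = 9010 + (29.92 − 28.73) × 1000 = 9010 + (+1190) = 10200 ft.
ISA temperature at 10200 ft = 15 − 2 × (10200/1000) = -5.4°C.
ISA deviation = -39 − (-5.4) = -33.6°C.
Density altitude = 10200 + 120 × (-33.6) = 6168 ft.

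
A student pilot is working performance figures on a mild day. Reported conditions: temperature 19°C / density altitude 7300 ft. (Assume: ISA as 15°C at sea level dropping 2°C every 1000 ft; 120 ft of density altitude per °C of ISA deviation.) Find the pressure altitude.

DA = PA + 120 × (OAT − (15 − 2·PA/1000)) = PA + 120·OAT − 1800 + 0.24·PA = 1.24·PA + 120·OAT − 1800.
So 1.24·PA = 7300 − 120 × 19 + 1800 = 6820.
PA = 6820 / 1.24 = 5500 ft.

5500 ft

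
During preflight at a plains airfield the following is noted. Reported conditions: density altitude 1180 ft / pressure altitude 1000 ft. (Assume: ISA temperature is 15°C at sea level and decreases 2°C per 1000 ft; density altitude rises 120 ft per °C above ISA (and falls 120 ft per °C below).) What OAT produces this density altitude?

14.5°C

Density altitude − pressure altitude = 1180 − 1000 = +180 ft.
At 120 ft/°C that is an ISA deviation of 180/120 = +1.5°C.
ISA temperature at 1000 ft = 15 − 2 × (1000/1000) = 13°C.
OAT = ISA + deviation = 13 + (+1.5) = 14.5°C.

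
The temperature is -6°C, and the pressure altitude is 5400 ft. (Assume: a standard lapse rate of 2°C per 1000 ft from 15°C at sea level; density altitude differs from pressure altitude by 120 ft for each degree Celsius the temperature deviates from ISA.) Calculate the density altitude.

4176 ft

ISA temperature at 5400 ft = 15 − 2 × (5400/1000) = 4.2°C.
ISA deviation = -6 − 4.2 = -10.2°C.
Density altitude = 5400 + 120 × (-10.2) = 5400 + (-1224) = 4176 ft.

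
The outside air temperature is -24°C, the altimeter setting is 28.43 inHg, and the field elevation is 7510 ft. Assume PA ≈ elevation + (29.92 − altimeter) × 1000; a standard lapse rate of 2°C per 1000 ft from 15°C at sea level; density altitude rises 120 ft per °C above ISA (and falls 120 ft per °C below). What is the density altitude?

6480 ft

Pressure altitude = 7510 + (29.92 − 28.43) × 1000 = 7510 + (+1490) = 9000 ft.
ISA temperature at 9000 ft = 15 − 2 × (9000/1000) = -3°C.
ISA deviation = -24 − (-3) = -21°C.
Density altitude = 9000 + 120 × (-21) = 6480 ft.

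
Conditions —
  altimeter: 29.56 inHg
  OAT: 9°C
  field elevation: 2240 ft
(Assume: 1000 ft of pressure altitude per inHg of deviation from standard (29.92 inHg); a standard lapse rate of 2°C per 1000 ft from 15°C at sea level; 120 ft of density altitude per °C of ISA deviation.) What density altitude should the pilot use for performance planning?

Pressure altitude = 2240 + (29.92 − 29.56) × 1000 = 2240 + (+360) = 2600 ft.
ISA temperature at 2600 ft = 15 − 2 × (2600/1000) = 9.8°C.
ISA deviation = 9 − 9.8 = -0.8°C.
Density altitude = 2600 + 120 × (-0.8) = 2504 ft.

2504 ft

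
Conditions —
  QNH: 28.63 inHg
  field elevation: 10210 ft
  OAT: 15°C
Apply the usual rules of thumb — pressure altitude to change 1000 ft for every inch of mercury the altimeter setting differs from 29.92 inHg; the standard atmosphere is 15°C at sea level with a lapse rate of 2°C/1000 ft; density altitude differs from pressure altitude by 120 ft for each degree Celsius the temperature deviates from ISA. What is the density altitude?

14260 ft

Pressure altitude = 10210 + (29.92 − 28.63) × 1000 = 10210 + (+1290) = 11500 ft.
ISA temperature at 11500 ft = 15 − 2 × (11500/1000) = -8°C.
ISA deviation = 15 − (-8) = +23°C.
Density altitude = 11500 + 120 × (23) = 14260 ft.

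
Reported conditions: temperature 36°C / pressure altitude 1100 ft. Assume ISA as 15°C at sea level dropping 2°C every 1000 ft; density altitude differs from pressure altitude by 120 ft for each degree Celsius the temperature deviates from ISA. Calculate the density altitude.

3884 ft

ISA temperature at 1100 ft = 15 − 2 × (1100/1000) = 12.8°C.
ISA deviation = 36 − 12.8 = +23.2°C.
Density altitude = 1100 + 120 × (23.2) = 1100 + (+2784) = 3884 ft.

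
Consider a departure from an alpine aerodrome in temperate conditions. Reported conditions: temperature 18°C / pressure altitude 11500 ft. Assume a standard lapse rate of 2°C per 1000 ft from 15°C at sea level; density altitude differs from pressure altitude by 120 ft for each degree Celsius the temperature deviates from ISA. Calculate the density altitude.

ISA temperature at 11500 ft = 15 − 2 × (11500/1000) = -8°C.
ISA deviation = 18 − (-8) = +26°C.
Density altitude = 11500 + 120 × (26) = 11500 + (+3120) = 14620 ft.

14620 ft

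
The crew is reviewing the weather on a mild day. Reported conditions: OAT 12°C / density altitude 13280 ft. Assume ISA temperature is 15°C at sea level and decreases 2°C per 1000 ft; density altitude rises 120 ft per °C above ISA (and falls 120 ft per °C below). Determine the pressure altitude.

DA = PA + 120 × (OAT − (15 − 2·PA/1000)) = PA + 120·OAT − 1800 + 0.24·PA = 1.24·PA + 120·OAT − 1800.
So 1.24·PA = 13280 − 120 × 12 + 1800 = 13640.
PA = 13640 / 1.24 = 11000 ft.

11000 ft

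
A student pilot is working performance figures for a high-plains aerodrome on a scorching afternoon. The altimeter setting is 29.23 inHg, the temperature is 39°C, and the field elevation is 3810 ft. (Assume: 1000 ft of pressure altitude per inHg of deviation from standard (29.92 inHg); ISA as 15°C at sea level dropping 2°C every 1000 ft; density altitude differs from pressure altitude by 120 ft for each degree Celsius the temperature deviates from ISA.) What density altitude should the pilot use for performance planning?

Pressure altitude = 3810 + (29.92 − 29.23) × 1000 = 3810 + (+690) = 4500 ft.
ISA temperature at 4500 ft = 15 − 2 × (4500/1000) = 6°C.
ISA deviation = 39 − 6 = +33°C.
Density altitude = 4500 + 120 × (33) = 8460 ft.

8460 ft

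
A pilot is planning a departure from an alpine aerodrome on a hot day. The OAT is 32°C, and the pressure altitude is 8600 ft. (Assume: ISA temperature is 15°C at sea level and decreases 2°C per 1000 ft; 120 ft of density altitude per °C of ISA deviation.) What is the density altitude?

ISA temperature at 8600 ft = 15 − 2 × (8600/1000) = -2.2°C.
ISA deviation = 32 − (-2.2) = +34.2°C.
Density altitude = 8600 + 120 × (34.2) = 8600 + (+4104) = 12704 ft.

12704 ft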